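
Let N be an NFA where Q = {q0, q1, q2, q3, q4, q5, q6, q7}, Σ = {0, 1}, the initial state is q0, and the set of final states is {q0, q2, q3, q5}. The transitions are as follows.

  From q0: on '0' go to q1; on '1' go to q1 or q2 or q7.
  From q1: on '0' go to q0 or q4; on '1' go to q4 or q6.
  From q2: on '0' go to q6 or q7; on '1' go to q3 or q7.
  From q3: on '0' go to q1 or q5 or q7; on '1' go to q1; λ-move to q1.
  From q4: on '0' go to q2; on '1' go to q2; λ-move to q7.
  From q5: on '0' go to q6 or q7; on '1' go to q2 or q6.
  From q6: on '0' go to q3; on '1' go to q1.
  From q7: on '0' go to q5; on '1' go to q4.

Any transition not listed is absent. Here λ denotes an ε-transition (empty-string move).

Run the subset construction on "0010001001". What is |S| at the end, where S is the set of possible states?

6

Start in {q0}.
Read '0': q0→{q1}; now {q1}.
Read '0': q1→{q0, q4}; union {q0, q4}; ε-closure = {q0, q4, q7}.
Read '1': q0→{q1, q2, q7}, q4→{q2}, q7→{q4}; now {q1, q2, q4, q7}.
Read '0': q1→{q0, q4}, q2→{q6, q7}, q4→{q2}, q7→{q5}; now {q0, q2, q4, q5, q6, q7}.
Read '0': q0→{q1}, q2→{q6, q7}, q4→{q2}, q5→{q6, q7}, q6→{q3}, q7→{q5}; now {q1, q2, q3, q5, q6, q7}.
Read '0': q1→{q0, q4}, q2→{q6, q7}, q3→{q1, q5, q7}, q5→{q6, q7}, q6→{q3}, q7→{q5}; now {q0, q1, q3, q4, q5, q6, q7}.
Read '1': q0→{q1, q2, q7}, q1→{q4, q6}, q3→{q1}, q4→{q2}, q5→{q2, q6}, q6→{q1}, q7→{q4}; now {q1, q2, q4, q6, q7}.
Read '0': q1→{q0, q4}, q2→{q6, q7}, q4→{q2}, q6→{q3}, q7→{q5}; union {q0, q2, q3, q4, q5, q6, q7}; ε-closure = {q0, q1, q2, q3, q4, q5, q6, q7}.
Read '0': q0→{q1}, q1→{q0, q4}, q2→{q6, q7}, q3→{q1, q5, q7}, q4→{q2}, q5→{q6, q7}, q6→{q3}, q7→{q5}; now {q0, q1, q2, q3, q4, q5, q6, q7}.
Read '1': q0→{q1, q2, q7}, q1→{q4, q6}, q2→{q3, q7}, q3→{q1}, q4→{q2}, q5→{q2, q6}, q6→{q1}, q7→{q4}; now {q1, q2, q3, q4, q6, q7}.
That set has 6 states.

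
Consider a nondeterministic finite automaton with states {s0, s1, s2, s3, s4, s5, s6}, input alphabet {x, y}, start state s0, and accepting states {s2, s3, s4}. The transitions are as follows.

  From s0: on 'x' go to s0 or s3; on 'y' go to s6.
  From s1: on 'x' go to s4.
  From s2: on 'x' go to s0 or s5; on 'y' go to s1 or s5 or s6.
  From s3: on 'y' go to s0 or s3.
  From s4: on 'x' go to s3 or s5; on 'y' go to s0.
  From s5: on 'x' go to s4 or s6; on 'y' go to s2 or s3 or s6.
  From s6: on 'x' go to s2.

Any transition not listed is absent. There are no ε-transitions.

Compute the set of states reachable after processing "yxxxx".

{s0, s2, s3, s5}

Start in {s0}.
Read 'y': {s0} → {s6}.
Read 'x': {s6} → {s2}.
Read 'x': {s2} → {s0, s5}.
Read 'x': {s0, s5} → {s0, s3, s4, s6}.
Read 'x': {s0, s3, s4, s6} → {s0, s2, s3, s5}.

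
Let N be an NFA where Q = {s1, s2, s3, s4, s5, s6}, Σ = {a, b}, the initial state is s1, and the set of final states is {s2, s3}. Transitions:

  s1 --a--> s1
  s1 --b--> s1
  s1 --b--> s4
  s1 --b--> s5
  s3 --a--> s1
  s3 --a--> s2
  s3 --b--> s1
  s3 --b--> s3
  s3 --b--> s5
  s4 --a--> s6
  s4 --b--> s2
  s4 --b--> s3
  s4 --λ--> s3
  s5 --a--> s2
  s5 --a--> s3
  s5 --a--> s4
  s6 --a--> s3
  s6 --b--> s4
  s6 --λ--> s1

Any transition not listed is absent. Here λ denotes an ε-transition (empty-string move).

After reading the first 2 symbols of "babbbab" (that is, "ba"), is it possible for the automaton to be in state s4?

Start in {s1}.
Read 'b': s1→{s1, s4, s5}; union {s1, s4, s5}; ε-closure = {s1, s3, s4, s5}.
Read 'a': s1→{s1}, s3→{s1, s2}, s4→{s6}, s5→{s2, s3, s4}; now {s1, s2, s3, s4, s6}.
State s4 is in {s1, s2, s3, s4, s6}.

Yes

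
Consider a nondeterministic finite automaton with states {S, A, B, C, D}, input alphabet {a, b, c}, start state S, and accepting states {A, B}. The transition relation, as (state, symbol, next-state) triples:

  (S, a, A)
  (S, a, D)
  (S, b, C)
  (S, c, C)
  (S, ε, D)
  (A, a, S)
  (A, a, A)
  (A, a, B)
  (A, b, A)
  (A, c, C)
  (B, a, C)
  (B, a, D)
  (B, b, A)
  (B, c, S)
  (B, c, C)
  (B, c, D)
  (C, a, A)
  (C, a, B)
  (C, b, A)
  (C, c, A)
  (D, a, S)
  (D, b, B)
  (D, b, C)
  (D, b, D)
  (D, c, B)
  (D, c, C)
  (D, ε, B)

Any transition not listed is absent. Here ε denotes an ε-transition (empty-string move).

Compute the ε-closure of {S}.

{S, B, D}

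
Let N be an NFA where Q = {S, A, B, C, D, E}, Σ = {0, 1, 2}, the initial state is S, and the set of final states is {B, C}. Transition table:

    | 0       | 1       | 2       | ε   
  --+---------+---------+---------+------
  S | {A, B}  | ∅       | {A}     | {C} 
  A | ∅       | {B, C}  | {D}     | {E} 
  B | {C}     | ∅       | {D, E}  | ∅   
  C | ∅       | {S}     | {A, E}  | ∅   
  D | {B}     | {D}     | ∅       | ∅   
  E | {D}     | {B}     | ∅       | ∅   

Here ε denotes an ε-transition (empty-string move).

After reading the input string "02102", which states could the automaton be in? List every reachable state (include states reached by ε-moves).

{A, D, E}

Start: ε-closure({S}) = {S, C}.
Read '0': S→{A, B}, C→∅; union {A, B}; ε-closure = {A, B, E}.
Read '2': A→{D}, B→{D, E}, E→∅; now {D, E}.
Read '1': D→{D}, E→{B}; now {B, D}.
Read '0': B→{C}, D→{B}; now {B, C}.
Read '2': B→{D, E}, C→{A, E}; now {A, D, E}.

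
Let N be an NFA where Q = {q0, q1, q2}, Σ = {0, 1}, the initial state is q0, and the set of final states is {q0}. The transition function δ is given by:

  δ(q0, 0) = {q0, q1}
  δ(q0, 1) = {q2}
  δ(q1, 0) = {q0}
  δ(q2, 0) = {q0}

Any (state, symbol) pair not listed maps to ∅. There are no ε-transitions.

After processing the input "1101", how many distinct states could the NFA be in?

Start in {q0}.
Read '1': q0→{q2}; now {q2}.
Read '1': q2→∅; now ∅.
The set is empty and remains empty for the remaining 2 symbols.
That set has 0 states.

0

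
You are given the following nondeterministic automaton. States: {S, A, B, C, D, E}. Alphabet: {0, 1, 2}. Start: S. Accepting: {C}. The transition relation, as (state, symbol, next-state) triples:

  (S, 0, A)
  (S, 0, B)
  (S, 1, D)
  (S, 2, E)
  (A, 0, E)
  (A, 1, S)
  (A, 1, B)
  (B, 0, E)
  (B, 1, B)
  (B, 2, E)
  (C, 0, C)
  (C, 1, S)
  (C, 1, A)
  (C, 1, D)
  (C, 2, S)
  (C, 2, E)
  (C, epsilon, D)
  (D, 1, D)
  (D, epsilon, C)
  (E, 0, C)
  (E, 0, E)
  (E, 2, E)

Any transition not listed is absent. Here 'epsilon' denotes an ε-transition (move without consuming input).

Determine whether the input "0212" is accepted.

No

Start in {S}.
Read '0': S→{A, B}; now {A, B}.
Read '2': A→∅, B→{E}; now {E}.
Read '1': E→∅; now ∅.
The set is empty and remains empty for the remaining 1 symbol.
The final set ∅ contains no accepting state.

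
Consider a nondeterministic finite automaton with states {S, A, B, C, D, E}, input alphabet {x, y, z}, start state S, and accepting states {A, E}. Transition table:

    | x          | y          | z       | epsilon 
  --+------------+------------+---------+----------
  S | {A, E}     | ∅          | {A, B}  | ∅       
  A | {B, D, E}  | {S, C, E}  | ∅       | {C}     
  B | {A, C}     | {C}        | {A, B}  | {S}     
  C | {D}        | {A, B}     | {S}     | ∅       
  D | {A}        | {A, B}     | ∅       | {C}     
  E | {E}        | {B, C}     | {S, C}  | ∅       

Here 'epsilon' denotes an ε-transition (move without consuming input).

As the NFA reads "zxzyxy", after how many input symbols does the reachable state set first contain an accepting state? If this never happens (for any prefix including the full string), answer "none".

Start in {S}.
Read 'z': {S} → {S, A, B, C}.
None of the earlier sets intersect F, but {S, A, B, C} does.

1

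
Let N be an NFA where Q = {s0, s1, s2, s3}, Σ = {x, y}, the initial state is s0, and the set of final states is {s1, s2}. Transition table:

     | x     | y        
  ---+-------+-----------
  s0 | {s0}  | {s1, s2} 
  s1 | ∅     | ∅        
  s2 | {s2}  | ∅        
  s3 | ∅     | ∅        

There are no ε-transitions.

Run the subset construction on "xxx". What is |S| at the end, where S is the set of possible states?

1

Start in {s0}.
Read 'x': {s0} → {s0}.
Read 'x': {s0} → {s0}.
Read 'x': {s0} → {s0}.
That set has 1 state.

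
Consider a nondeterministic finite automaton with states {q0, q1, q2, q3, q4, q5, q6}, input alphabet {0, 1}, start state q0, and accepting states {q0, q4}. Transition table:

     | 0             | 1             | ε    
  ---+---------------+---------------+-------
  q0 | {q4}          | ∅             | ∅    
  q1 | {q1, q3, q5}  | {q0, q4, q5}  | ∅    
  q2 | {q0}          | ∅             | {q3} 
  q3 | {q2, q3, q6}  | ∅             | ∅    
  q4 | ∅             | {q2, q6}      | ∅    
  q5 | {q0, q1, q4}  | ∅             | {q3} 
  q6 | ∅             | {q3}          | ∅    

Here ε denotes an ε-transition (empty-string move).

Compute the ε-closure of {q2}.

{q2, q3}

Begin with {q2}.
ε-move q2 → q3; add q3.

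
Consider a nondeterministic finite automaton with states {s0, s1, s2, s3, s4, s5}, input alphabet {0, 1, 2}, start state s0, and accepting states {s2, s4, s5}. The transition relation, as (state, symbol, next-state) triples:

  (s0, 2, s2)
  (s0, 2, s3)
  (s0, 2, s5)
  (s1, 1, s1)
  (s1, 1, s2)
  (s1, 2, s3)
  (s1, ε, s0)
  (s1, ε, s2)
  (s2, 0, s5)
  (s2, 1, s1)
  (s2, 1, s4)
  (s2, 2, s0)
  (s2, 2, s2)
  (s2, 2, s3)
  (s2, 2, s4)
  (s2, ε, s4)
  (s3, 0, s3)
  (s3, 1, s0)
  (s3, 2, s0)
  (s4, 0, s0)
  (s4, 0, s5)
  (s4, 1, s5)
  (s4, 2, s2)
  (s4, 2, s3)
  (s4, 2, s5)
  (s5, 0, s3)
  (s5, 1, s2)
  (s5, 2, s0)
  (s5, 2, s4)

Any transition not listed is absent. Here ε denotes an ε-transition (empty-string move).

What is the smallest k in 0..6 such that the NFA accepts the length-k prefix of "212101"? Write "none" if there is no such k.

1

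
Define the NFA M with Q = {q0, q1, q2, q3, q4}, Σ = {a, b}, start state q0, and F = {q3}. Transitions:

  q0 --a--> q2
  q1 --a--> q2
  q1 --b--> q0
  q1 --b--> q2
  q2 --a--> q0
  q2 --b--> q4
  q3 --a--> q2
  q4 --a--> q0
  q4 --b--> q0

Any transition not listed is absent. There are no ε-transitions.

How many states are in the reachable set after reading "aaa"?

1

Start in {q0}.
Read 'a': {q0} → {q2}.
Read 'a': {q2} → {q0}.
Read 'a': {q0} → {q2}.
That set has 1 state.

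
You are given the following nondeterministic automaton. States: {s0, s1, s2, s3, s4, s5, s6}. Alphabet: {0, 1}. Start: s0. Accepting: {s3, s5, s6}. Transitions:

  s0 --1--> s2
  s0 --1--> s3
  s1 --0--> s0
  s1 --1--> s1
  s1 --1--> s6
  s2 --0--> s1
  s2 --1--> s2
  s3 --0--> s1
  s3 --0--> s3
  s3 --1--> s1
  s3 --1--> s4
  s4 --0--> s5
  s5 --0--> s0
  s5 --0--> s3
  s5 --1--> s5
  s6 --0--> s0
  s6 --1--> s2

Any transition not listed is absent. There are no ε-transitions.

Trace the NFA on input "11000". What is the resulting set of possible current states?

{s1, s3}

Start in {s0}.
Read '1': s0→{s2, s3}; now {s2, s3}.
Read '1': s2→{s2}, s3→{s1, s4}; now {s1, s2, s4}.
Read '0': s1→{s0}, s2→{s1}, s4→{s5}; now {s0, s1, s5}.
Read '0': s0→∅, s1→{s0}, s5→{s0, s3}; now {s0, s3}.
Read '0': s0→∅, s3→{s1, s3}; now {s1, s3}.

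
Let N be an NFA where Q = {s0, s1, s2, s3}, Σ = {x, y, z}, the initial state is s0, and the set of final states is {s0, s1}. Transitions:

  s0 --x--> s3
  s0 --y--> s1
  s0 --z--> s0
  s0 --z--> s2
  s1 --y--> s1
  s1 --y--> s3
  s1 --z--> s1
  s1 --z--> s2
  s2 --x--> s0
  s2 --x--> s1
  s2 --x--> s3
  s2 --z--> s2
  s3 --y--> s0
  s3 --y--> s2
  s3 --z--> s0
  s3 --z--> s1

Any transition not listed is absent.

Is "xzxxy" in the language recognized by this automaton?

No

Start in {s0}.
Read 'x': {s0} → {s3}.
Read 'z': {s3} → {s0, s1}.
Read 'x': {s0, s1} → {s3}.
Read 'x': {s3} → ∅.
The set is empty and remains empty for the remaining 1 symbol.
The final set ∅ contains no accepting state.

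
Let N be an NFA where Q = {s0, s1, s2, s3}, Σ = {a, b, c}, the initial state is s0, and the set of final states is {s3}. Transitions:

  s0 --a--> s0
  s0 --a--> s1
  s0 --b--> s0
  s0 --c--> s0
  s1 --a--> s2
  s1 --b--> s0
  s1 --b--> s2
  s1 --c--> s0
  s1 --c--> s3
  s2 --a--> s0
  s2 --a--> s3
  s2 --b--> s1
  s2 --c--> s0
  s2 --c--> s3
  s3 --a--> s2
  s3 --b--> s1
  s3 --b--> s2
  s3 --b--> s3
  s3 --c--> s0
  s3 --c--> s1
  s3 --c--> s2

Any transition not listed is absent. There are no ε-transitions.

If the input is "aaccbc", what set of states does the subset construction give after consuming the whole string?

{s0, s3}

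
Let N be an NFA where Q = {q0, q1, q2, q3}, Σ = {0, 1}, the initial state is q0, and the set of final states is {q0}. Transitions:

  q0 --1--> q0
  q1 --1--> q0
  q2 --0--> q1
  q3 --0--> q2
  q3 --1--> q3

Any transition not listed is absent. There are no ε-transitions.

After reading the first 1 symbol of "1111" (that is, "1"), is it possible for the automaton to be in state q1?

Start in {q0}.
Read '1': q0→{q0}; now {q0}.
State q1 is not in {q0}.

No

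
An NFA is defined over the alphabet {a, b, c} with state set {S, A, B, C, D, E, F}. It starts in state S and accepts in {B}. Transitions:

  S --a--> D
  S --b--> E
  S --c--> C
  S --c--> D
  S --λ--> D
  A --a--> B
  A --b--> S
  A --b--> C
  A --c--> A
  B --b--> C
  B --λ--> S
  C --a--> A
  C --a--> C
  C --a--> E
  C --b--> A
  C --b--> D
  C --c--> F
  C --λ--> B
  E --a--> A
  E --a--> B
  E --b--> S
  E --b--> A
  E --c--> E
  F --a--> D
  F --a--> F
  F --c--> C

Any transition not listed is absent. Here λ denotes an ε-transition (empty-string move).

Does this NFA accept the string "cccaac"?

Yes

Start: ε-closure({S}) = {S, D}.
Read 'c': {S, D} → {S, B, C, D}.
Read 'c': {S, B, C, D} → {S, B, C, D, F}.
Read 'c': {S, B, C, D, F} → {S, B, C, D, F}.
Read 'a': {S, B, C, D, F} → {S, A, B, C, D, E, F}.
Read 'a': {S, A, B, C, D, E, F} → {S, A, B, C, D, E, F}.
Read 'c': {S, A, B, C, D, E, F} → {S, A, B, C, D, E, F}.
The final set {S, A, B, C, D, E, F} contains the accepting state B.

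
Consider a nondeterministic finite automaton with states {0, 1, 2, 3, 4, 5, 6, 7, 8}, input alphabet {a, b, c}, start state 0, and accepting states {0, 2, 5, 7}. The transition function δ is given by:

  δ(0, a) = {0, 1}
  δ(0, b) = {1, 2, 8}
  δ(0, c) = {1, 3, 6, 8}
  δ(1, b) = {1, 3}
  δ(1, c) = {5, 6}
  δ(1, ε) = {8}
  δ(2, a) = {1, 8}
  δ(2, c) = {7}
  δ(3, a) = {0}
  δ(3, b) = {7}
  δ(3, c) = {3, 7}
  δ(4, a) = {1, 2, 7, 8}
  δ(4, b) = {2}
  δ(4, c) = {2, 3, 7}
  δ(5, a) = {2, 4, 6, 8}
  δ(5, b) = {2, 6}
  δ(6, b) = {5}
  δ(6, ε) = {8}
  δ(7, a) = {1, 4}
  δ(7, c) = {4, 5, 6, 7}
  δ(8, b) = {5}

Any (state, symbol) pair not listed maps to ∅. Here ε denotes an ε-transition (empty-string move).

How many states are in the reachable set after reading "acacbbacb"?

7

Start in {0}.
Read 'a': 0→{0, 1}; union {0, 1}; ε-closure = {0, 1, 8}.
Read 'c': 0→{1, 3, 6, 8}, 1→{5, 6}, 8→∅; now {1, 3, 5, 6, 8}.
Read 'a': 1→∅, 3→{0}, 5→{2, 4, 6, 8}, 6→∅, 8→∅; now {0, 2, 4, 6, 8}.
Read 'c': 0→{1, 3, 6, 8}, 2→{7}, 4→{2, 3, 7}, 6→∅, 8→∅; now {1, 2, 3, 6, 7, 8}.
Read 'b': 1→{1, 3}, 2→∅, 3→{7}, 6→{5}, 7→∅, 8→{5}; union {1, 3, 5, 7}; ε-closure = {1, 3, 5, 7, 8}.
Read 'b': 1→{1, 3}, 3→{7}, 5→{2, 6}, 7→∅, 8→{5}; union {1, 2, 3, 5, 6, 7}; ε-closure = {1, 2, 3, 5, 6, 7, 8}.
Read 'a': 1→∅, 2→{1, 8}, 3→{0}, 5→{2, 4, 6, 8}, 6→∅, 7→{1, 4}, 8→∅; now {0, 1, 2, 4, 6, 8}.
Read 'c': 0→{1, 3, 6, 8}, 1→{5, 6}, 2→{7}, 4→{2, 3, 7}, 6→∅, 8→∅; now {1, 2, 3, 5, 6, 7, 8}.
Read 'b': 1→{1, 3}, 2→∅, 3→{7}, 5→{2, 6}, 6→{5}, 7→∅, 8→{5}; union {1, 2, 3, 5, 6, 7}; ε-closure = {1, 2, 3, 5, 6, 7, 8}.
That set has 7 states.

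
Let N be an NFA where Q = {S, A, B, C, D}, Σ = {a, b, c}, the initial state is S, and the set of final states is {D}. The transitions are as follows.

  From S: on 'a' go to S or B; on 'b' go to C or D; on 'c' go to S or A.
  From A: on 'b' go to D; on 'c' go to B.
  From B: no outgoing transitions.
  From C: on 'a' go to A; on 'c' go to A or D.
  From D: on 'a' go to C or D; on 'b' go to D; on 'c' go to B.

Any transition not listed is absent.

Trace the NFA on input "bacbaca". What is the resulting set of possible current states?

{C, D}

Start in {S}.
Read 'b': S→{C, D}; now {C, D}.
Read 'a': C→{A}, D→{C, D}; now {A, C, D}.
Read 'c': A→{B}, C→{A, D}, D→{B}; now {A, B, D}.
Read 'b': A→{D}, B→∅, D→{D}; now {D}.
Read 'a': D→{C, D}; now {C, D}.
Read 'c': C→{A, D}, D→{B}; now {A, B, D}.
Read 'a': A→∅, B→∅, D→{C, D}; now {C, D}.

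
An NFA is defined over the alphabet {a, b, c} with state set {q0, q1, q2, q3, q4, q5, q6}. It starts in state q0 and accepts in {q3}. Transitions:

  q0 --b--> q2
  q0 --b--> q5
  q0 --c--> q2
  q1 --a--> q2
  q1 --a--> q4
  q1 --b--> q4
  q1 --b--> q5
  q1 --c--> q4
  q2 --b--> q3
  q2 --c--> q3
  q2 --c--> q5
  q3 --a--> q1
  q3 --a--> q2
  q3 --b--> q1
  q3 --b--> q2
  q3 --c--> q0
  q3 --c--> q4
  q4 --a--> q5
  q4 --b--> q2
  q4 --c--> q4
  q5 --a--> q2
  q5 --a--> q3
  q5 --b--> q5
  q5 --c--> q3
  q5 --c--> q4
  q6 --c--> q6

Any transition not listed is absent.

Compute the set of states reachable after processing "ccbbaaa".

Start in {q0}.
Read 'c': q0→{q2}; now {q2}.
Read 'c': q2→{q3, q5}; now {q3, q5}.
Read 'b': q3→{q1, q2}, q5→{q5}; now {q1, q2, q5}.
Read 'b': q1→{q4, q5}, q2→{q3}, q5→{q5}; now {q3, q4, q5}.
Read 'a': q3→{q1, q2}, q4→{q5}, q5→{q2, q3}; now {q1, q2, q3, q5}.
Read 'a': q1→{q2, q4}, q2→∅, q3→{q1, q2}, q5→{q2, q3}; now {q1, q2, q3, q4}.
Read 'a': q1→{q2, q4}, q2→∅, q3→{q1, q2}, q4→{q5}; now {q1, q2, q4, q5}.

{q1, q2, q4, q5}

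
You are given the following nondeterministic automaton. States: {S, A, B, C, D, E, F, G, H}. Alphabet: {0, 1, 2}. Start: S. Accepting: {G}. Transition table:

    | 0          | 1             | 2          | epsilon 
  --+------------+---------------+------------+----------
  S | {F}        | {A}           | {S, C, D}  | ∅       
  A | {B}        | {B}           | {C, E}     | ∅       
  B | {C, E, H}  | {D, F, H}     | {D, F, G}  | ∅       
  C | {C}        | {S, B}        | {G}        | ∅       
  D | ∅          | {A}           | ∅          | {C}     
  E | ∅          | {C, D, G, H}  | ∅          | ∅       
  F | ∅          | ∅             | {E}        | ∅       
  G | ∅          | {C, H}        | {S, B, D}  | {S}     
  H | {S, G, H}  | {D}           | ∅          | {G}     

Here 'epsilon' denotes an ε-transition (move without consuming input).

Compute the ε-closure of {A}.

Begin with {A}.
No ε-moves leave this set, so the closure equals the set itself.

{A}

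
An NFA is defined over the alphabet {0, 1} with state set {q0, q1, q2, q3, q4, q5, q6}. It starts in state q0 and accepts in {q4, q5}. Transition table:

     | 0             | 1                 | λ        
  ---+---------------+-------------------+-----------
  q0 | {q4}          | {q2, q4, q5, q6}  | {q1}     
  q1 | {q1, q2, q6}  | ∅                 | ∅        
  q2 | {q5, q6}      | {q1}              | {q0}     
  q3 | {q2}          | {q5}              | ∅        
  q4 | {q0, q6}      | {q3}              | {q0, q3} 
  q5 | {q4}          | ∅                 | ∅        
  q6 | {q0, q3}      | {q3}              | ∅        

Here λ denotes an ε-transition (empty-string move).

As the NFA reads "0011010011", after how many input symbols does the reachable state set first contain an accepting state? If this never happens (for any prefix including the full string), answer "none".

Start: ε-closure({q0}) = {q0, q1}.
Read '0': {q0, q1} → {q0, q1, q2, q3, q4, q6}.
None of the earlier sets intersect F, but {q0, q1, q2, q3, q4, q6} does.

1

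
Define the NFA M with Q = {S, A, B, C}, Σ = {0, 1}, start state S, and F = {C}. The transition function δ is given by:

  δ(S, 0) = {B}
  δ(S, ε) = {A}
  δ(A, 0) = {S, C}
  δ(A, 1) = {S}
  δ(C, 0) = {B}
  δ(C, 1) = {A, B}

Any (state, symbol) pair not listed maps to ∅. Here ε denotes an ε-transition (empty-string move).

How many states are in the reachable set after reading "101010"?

Start: ε-closure({S}) = {S, A}.
Read '1': S→∅, A→{S}; union {S}; ε-closure = {S, A}.
Read '0': S→{B}, A→{S, C}; union {S, B, C}; ε-closure = {S, A, B, C}.
Read '1': S→∅, A→{S}, B→∅, C→{A, B}; now {S, A, B}.
Read '0': S→{B}, A→{S, C}, B→∅; union {S, B, C}; ε-closure = {S, A, B, C}.
Read '1': S→∅, A→{S}, B→∅, C→{A, B}; now {S, A, B}.
Read '0': S→{B}, A→{S, C}, B→∅; union {S, B, C}; ε-closure = {S, A, B, C}.
That set has 4 states.

4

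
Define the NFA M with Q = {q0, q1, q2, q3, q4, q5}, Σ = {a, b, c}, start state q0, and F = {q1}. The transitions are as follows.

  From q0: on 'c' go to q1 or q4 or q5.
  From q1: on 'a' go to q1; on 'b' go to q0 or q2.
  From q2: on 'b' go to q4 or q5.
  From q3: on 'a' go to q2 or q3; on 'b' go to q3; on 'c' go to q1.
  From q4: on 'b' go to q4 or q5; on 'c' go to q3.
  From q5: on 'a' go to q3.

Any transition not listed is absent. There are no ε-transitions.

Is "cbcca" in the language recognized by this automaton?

Yes

Start in {q0}.
Read 'c': q0→{q1, q4, q5}; now {q1, q4, q5}.
Read 'b': q1→{q0, q2}, q4→{q4, q5}, q5→∅; now {q0, q2, q4, q5}.
Read 'c': q0→{q1, q4, q5}, q2→∅, q4→{q3}, q5→∅; now {q1, q3, q4, q5}.
Read 'c': q1→∅, q3→{q1}, q4→{q3}, q5→∅; now {q1, q3}.
Read 'a': q1→{q1}, q3→{q2, q3}; now {q1, q2, q3}.
The final set {q1, q2, q3} contains the accepting state q1.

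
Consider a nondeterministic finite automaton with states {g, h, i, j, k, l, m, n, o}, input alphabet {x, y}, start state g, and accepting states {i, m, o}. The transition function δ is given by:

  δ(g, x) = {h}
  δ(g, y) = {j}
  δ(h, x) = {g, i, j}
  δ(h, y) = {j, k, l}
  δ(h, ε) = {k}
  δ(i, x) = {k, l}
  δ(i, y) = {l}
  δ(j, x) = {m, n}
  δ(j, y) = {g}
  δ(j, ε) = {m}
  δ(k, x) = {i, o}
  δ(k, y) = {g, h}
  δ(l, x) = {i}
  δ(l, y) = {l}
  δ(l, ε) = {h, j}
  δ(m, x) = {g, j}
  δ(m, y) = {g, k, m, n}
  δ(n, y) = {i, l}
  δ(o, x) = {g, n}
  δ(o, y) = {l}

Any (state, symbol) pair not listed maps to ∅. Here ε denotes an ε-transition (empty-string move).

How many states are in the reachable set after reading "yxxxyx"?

9

Start in {g}.
Read 'y': g→{j}; union {j}; ε-closure = {j, m}.
Read 'x': j→{m, n}, m→{g, j}; now {g, j, m, n}.
Read 'x': g→{h}, j→{m, n}, m→{g, j}, n→∅; union {g, h, j, m, n}; ε-closure = {g, h, j, k, m, n}.
Read 'x': g→{h}, h→{g, i, j}, j→{m, n}, k→{i, o}, m→{g, j}, n→∅; union {g, h, i, j, m, n, o}; ε-closure = {g, h, i, j, k, m, n, o}.
Read 'y': g→{j}, h→{j, k, l}, i→{l}, j→{g}, k→{g, h}, m→{g, k, m, n}, n→{i, l}, o→{l}; now {g, h, i, j, k, l, m, n}.
Read 'x': g→{h}, h→{g, i, j}, i→{k, l}, j→{m, n}, k→{i, o}, l→{i}, m→{g, j}, n→∅; now {g, h, i, j, k, l, m, n, o}.
That set has 9 states.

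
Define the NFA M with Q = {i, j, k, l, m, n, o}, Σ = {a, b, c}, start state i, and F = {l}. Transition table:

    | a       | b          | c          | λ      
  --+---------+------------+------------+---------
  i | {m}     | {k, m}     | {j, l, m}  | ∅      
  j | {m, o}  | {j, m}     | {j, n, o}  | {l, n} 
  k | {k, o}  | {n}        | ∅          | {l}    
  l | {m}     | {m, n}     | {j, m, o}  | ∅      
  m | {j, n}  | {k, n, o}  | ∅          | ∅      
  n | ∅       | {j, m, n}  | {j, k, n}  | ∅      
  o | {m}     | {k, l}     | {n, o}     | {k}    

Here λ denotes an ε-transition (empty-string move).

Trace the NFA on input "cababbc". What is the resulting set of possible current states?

{j, k, l, m, n, o}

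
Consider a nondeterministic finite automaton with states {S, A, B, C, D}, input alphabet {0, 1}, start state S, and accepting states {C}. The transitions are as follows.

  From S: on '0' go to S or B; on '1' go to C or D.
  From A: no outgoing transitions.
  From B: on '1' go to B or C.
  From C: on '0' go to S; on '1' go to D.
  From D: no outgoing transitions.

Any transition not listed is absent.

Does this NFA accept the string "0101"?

Yes

Start in {S}.
Read '0': {S} → {S, B}.
Read '1': {S, B} → {B, C, D}.
Read '0': {B, C, D} → {S}.
Read '1': {S} → {C, D}.
The final set {C, D} contains the accepting state C.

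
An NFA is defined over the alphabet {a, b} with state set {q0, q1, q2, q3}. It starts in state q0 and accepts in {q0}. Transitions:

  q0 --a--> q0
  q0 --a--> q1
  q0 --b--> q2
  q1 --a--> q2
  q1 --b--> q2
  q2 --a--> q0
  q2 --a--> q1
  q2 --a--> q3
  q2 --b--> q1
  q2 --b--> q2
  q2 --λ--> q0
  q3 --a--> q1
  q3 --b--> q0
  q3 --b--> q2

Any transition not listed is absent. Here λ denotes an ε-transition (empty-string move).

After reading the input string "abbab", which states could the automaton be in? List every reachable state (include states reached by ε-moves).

Start in {q0}.
Read 'a': q0→{q0, q1}; now {q0, q1}.
Read 'b': q0→{q2}, q1→{q2}; union {q2}; ε-closure = {q0, q2}.
Read 'b': q0→{q2}, q2→{q1, q2}; union {q1, q2}; ε-closure = {q0, q1, q2}.
Read 'a': q0→{q0, q1}, q1→{q2}, q2→{q0, q1, q3}; now {q0, q1, q2, q3}.
Read 'b': q0→{q2}, q1→{q2}, q2→{q1, q2}, q3→{q0, q2}; now {q0, q1, q2}.

{q0, q1, q2}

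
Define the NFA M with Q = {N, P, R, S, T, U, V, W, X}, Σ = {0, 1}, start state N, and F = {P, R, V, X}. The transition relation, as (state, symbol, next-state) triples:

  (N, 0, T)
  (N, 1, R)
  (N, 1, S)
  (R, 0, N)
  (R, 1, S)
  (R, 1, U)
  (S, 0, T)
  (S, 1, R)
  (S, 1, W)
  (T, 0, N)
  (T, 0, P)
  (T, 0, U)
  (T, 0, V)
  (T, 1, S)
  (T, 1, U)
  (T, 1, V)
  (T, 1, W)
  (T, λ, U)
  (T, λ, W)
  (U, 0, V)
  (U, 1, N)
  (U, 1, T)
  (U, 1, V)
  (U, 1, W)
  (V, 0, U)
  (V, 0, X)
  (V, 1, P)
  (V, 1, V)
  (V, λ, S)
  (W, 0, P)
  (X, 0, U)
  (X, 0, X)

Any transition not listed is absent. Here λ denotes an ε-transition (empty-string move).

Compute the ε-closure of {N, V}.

Begin with {N, V}.
ε-move V → S; add S.

{N, S, V}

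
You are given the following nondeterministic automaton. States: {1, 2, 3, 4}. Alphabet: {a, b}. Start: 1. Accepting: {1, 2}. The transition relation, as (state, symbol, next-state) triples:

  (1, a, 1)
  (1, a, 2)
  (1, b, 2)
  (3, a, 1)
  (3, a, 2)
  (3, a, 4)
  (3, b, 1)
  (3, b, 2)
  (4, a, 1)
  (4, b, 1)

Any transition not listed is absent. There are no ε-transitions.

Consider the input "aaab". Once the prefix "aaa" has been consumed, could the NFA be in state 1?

Yes

Start in {1}.
Read 'a': {1} → {1, 2}.
Read 'a': {1, 2} → {1, 2}.
Read 'a': {1, 2} → {1, 2}.
State 1 is in {1, 2}.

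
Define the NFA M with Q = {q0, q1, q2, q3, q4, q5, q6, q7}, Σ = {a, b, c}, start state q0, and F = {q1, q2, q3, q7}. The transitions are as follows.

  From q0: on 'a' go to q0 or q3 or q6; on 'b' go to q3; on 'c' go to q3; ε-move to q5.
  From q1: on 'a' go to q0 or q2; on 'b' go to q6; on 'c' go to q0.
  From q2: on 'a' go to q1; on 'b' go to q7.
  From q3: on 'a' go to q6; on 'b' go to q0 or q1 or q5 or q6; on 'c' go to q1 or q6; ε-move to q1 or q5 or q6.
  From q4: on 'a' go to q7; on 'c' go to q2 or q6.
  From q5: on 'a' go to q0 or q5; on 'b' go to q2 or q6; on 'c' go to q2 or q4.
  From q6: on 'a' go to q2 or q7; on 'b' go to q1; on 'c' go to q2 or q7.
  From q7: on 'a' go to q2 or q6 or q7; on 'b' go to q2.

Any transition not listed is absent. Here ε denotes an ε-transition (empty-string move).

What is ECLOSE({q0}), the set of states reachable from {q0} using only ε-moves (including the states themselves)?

{q0, q5}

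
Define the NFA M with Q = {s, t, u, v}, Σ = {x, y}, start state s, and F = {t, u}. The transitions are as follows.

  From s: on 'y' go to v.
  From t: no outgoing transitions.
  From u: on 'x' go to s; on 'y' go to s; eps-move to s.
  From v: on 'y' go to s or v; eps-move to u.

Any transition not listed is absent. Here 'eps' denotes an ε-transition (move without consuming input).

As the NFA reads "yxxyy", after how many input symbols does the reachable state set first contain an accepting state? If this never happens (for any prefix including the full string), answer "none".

1

Start in {s}.
Read 'y': s→{v}; union {v}; ε-closure = {s, u, v}.
None of the earlier sets intersect F, but {s, u, v} does.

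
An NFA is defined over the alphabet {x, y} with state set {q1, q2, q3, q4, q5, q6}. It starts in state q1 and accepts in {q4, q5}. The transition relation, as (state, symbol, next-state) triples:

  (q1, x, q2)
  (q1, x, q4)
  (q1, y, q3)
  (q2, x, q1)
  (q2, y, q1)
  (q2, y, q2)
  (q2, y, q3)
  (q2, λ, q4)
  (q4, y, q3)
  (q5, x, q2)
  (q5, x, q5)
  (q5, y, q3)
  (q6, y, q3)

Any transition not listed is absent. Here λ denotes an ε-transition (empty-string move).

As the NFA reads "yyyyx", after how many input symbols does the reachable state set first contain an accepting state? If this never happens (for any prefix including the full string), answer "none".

Start in {q1}.
Read 'y': q1→{q3}; now {q3}.
Read 'y': q3→∅; now ∅.
The set is empty and remains empty for the remaining 3 symbols.
No reachable set along the way intersects F.

none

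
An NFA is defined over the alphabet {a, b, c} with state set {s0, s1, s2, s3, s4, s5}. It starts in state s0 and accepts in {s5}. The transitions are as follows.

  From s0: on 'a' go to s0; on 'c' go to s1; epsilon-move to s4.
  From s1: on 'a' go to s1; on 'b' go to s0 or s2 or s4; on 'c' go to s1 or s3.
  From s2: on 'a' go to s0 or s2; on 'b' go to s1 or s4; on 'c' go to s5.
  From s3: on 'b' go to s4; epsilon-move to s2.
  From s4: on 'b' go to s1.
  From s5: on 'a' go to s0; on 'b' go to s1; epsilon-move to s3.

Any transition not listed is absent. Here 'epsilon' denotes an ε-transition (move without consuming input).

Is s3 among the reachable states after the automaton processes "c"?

Start: ε-closure({s0}) = {s0, s4}.
Read 'c': s0→{s1}, s4→∅; now {s1}.
State s3 is not in {s1}.

No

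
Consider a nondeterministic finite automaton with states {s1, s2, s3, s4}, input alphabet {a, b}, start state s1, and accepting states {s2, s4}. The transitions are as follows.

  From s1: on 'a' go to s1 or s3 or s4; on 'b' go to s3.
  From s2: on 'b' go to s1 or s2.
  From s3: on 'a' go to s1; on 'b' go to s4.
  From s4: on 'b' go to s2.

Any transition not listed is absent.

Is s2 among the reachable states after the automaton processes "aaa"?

Start in {s1}.
Read 'a': {s1} → {s1, s3, s4}.
Read 'a': {s1, s3, s4} → {s1, s3, s4}.
Read 'a': {s1, s3, s4} → {s1, s3, s4}.
State s2 is not in {s1, s3, s4}.

No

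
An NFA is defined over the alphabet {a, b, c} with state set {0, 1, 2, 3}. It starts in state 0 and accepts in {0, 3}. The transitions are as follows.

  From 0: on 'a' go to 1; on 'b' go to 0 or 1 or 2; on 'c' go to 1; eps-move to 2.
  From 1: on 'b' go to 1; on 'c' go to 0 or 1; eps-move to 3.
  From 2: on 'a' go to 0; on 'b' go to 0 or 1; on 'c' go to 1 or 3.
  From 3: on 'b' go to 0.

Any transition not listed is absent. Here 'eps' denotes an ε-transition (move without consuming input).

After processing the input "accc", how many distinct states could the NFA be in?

Start: ε-closure({0}) = {0, 2}.
Read 'a': 0→{1}, 2→{0}; union {0, 1}; ε-closure = {0, 1, 2, 3}.
Read 'c': 0→{1}, 1→{0, 1}, 2→{1, 3}, 3→∅; union {0, 1, 3}; ε-closure = {0, 1, 2, 3}.
Read 'c': 0→{1}, 1→{0, 1}, 2→{1, 3}, 3→∅; union {0, 1, 3}; ε-closure = {0, 1, 2, 3}.
Read 'c': 0→{1}, 1→{0, 1}, 2→{1, 3}, 3→∅; union {0, 1, 3}; ε-closure = {0, 1, 2, 3}.
That set has 4 states.

4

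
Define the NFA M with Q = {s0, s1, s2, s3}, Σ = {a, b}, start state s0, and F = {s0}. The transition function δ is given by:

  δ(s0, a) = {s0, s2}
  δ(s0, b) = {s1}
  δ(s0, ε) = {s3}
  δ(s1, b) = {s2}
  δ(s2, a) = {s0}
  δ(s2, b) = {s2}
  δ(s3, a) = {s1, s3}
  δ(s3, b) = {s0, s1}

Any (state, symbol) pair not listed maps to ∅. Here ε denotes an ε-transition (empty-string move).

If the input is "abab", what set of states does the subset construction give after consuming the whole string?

{s0, s1, s2, s3}

Start: ε-closure({s0}) = {s0, s3}.
Read 'a': {s0, s3} → {s0, s1, s2, s3}.
Read 'b': {s0, s1, s2, s3} → {s0, s1, s2, s3}.
Read 'a': {s0, s1, s2, s3} → {s0, s1, s2, s3}.
Read 'b': {s0, s1, s2, s3} → {s0, s1, s2, s3}.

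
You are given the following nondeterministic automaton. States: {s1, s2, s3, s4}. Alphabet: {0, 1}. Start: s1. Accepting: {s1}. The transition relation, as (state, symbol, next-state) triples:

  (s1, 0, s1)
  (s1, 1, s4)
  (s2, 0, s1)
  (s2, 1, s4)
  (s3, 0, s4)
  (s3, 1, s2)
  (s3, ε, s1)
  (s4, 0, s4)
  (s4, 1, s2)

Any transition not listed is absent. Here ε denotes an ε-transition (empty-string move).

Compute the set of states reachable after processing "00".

{s1}

Start in {s1}.
Read '0': {s1} → {s1}.
Read '0': {s1} → {s1}.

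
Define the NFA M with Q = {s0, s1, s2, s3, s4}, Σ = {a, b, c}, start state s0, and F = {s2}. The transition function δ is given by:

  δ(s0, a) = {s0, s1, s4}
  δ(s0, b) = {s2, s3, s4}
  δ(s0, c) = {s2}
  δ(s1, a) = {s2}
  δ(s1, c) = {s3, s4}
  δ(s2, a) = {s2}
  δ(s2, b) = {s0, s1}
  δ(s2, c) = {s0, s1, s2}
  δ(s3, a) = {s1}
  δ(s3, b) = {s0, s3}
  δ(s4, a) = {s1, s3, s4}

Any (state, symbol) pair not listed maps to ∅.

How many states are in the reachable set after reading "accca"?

5

Start in {s0}.
Read 'a': s0→{s0, s1, s4}; now {s0, s1, s4}.
Read 'c': s0→{s2}, s1→{s3, s4}, s4→∅; now {s2, s3, s4}.
Read 'c': s2→{s0, s1, s2}, s3→∅, s4→∅; now {s0, s1, s2}.
Read 'c': s0→{s2}, s1→{s3, s4}, s2→{s0, s1, s2}; now {s0, s1, s2, s3, s4}.
Read 'a': s0→{s0, s1, s4}, s1→{s2}, s2→{s2}, s3→{s1}, s4→{s1, s3, s4}; now {s0, s1, s2, s3, s4}.
That set has 5 states.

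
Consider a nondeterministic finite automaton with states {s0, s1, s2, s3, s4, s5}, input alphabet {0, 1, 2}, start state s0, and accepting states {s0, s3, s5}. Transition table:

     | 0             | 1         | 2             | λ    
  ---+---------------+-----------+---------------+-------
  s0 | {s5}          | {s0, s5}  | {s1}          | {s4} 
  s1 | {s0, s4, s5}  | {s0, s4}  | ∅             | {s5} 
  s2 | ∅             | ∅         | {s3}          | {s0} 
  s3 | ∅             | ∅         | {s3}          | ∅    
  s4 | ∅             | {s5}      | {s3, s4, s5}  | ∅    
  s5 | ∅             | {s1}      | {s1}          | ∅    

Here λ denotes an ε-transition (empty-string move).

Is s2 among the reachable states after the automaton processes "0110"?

Start: ε-closure({s0}) = {s0, s4}.
Read '0': s0→{s5}, s4→∅; now {s5}.
Read '1': s5→{s1}; union {s1}; ε-closure = {s1, s5}.
Read '1': s1→{s0, s4}, s5→{s1}; union {s0, s1, s4}; ε-closure = {s0, s1, s4, s5}.
Read '0': s0→{s5}, s1→{s0, s4, s5}, s4→∅, s5→∅; now {s0, s4, s5}.
State s2 is not in {s0, s4, s5}.

No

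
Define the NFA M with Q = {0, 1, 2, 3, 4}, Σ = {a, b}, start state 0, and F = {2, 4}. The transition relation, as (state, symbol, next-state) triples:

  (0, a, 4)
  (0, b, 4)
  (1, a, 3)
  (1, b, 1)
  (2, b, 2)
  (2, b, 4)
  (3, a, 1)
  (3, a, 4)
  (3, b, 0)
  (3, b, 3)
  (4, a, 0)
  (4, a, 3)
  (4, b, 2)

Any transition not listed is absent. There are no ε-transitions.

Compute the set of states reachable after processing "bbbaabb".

Start in {0}.
Read 'b': {0} → {4}.
Read 'b': {4} → {2}.
Read 'b': {2} → {2, 4}.
Read 'a': {2, 4} → {0, 3}.
Read 'a': {0, 3} → {1, 4}.
Read 'b': {1, 4} → {1, 2}.
Read 'b': {1, 2} → {1, 2, 4}.

{1, 2, 4}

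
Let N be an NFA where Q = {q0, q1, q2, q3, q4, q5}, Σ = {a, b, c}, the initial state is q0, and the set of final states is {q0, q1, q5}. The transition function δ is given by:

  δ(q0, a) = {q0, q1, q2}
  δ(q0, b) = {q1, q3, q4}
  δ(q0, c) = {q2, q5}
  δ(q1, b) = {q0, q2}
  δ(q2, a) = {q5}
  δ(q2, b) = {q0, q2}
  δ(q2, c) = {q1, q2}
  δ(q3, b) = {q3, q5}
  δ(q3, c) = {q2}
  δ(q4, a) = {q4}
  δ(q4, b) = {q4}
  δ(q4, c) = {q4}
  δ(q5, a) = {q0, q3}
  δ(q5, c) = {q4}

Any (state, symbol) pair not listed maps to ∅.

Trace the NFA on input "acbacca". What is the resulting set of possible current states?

Start in {q0}.
Read 'a': q0→{q0, q1, q2}; now {q0, q1, q2}.
Read 'c': q0→{q2, q5}, q1→∅, q2→{q1, q2}; now {q1, q2, q5}.
Read 'b': q1→{q0, q2}, q2→{q0, q2}, q5→∅; now {q0, q2}.
Read 'a': q0→{q0, q1, q2}, q2→{q5}; now {q0, q1, q2, q5}.
Read 'c': q0→{q2, q5}, q1→∅, q2→{q1, q2}, q5→{q4}; now {q1, q2, q4, q5}.
Read 'c': q1→∅, q2→{q1, q2}, q4→{q4}, q5→{q4}; now {q1, q2, q4}.
Read 'a': q1→∅, q2→{q5}, q4→{q4}; now {q4, q5}.

{q4, q5}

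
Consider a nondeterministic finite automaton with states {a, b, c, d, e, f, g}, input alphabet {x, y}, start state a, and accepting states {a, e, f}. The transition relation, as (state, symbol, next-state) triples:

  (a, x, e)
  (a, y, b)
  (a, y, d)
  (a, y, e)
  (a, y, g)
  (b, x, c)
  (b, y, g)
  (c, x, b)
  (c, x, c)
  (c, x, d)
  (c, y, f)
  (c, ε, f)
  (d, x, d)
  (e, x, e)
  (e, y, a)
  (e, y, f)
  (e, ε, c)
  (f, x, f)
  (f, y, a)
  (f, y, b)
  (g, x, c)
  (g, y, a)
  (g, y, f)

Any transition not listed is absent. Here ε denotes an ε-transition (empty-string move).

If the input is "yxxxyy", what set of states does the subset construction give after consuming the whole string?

Start in {a}.
Read 'y': {a} → {b, c, d, e, f, g}.
Read 'x': {b, c, d, e, f, g} → {b, c, d, e, f}.
Read 'x': {b, c, d, e, f} → {b, c, d, e, f}.
Read 'x': {b, c, d, e, f} → {b, c, d, e, f}.
Read 'y': {b, c, d, e, f} → {a, b, f, g}.
Read 'y': {a, b, f, g} → {a, b, c, d, e, f, g}.

{a, b, c, d, e, f, g}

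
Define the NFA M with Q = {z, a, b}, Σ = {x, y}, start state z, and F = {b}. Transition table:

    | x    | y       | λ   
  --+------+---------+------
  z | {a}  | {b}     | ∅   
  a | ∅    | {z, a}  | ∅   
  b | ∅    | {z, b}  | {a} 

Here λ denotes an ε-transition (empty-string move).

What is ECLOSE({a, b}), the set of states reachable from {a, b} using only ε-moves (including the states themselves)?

{a, b}

Begin with {a, b}.
No ε-moves leave this set, so the closure equals the set itself.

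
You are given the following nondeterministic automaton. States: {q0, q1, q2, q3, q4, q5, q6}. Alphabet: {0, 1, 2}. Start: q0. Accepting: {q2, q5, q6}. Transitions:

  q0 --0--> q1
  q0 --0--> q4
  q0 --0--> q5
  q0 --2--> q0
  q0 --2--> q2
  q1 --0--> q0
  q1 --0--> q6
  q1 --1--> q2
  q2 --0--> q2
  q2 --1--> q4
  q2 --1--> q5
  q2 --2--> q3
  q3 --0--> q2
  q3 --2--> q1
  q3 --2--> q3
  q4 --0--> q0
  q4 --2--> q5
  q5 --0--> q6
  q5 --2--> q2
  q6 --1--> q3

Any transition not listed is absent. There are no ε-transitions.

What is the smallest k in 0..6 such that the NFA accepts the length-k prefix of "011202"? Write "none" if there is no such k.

Start in {q0}.
Read '0': q0→{q1, q4, q5}; now {q1, q4, q5}.
None of the earlier sets intersect F, but {q1, q4, q5} does.

1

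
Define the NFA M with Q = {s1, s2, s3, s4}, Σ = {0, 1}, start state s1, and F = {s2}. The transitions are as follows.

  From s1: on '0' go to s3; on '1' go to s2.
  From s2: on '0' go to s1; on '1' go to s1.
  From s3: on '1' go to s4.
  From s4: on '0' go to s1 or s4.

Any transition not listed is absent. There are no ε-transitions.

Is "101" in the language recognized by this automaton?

Yes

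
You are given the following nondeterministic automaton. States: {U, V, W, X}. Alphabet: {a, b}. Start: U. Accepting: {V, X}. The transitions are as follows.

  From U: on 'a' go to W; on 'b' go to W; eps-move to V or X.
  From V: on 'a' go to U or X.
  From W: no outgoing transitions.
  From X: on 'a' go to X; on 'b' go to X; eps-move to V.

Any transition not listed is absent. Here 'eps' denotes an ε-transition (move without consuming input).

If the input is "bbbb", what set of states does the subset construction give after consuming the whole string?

Start: ε-closure({U}) = {U, V, X}.
Read 'b': {U, V, X} → {V, W, X}.
Read 'b': {V, W, X} → {V, X}.
Read 'b': {V, X} → {V, X}.
Read 'b': {V, X} → {V, X}.

{V, X}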